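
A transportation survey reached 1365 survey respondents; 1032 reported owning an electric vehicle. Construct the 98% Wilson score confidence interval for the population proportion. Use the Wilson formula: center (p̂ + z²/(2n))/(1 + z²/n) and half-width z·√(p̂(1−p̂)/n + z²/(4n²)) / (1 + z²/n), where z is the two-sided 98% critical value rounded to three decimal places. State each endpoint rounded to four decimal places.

(0.7280, 0.7820)

p̂ = 1032/1365 = 0.75604; z = 2.326, so z² = 5.410276.
Denominator 1 + z²/n = 1 + 5.410276/1365 = 1.003964.
Adjusted center: (0.75604 + z²/(2n))/1.003964 = 0.75503.
Radicand: p̂(1−p̂)/n + z²/(4n²) = 0.000135122 + 0.000000726 = 0.000135848.
Half-width = z·√(radicand)/denom = 2.326·0.011655/1.003964 = 0.02700.
CI: 0.75503 ± 0.02700 = (0.7280, 0.7820).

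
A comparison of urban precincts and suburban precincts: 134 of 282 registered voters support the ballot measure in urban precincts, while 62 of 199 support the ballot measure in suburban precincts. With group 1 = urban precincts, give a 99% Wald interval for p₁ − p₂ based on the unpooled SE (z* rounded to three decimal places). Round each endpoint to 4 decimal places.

(0.0495, 0.2777)

p̂₁ = 134/282 = 0.47518, p̂₂ = 62/199 = 0.31156; p̂₁ − p̂₂ = 0.16362.
SE = √(0.000884340 + 0.001077837) = √0.001962177 = 0.044296.
z* = 2.576 at the 99% level. Margin = 2.576·0.044296 = 0.11411.
So the interval runs from 0.0495 to 0.2777.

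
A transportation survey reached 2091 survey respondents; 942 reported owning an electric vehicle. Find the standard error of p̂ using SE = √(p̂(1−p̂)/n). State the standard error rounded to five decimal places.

The sample proportion is 942/2091 = 0.45050.
p̂(1−p̂) = 0.45050·0.54950 = 0.247550.
SE = √(0.247550/2091) = 0.01088.

SE = 0.01088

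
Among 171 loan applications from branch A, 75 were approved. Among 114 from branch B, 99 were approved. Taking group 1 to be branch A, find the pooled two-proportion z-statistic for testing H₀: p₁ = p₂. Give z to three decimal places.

z = -7.290

Sample proportions: p̂₁ = 75/171 = 0.43860 and p̂₂ = 99/114 = 0.86842.
Pooling: p̂ = 174/285 = 0.61053.
Pooled SE = √[0.2377839·0.01461988] ≈ 0.058961.
z = (p̂₁ − p̂₂)/SE = (0.43860 − 0.86842)/0.058961 = -0.42982/0.058961 = -7.290.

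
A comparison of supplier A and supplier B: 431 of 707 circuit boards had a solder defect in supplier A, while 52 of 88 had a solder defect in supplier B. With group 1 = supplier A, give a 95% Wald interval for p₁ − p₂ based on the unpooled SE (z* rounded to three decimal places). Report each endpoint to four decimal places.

p̂₁ = 0.60962, p̂₂ = 0.59091, so the observed difference is 0.01871.
SE = √(0.000336611 + 0.002746995) = √0.003083606 = 0.055530.
For 95% confidence, z* = 1.960. Margin of error = 0.10884.
Interval: 0.01871 ± 0.10884 → (-0.0901, 0.1275).

(-0.0901, 0.1275)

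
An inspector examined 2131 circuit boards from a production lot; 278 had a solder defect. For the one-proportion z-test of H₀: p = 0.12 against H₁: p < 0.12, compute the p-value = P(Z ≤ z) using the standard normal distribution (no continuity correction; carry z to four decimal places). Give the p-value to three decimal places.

p-value = 0.931

With x = 278 successes in n = 2131, p̂ = 0.13046.
Under H₀, SE = √(p₀(1−p₀)/n) = √(0.12·0.88/2131) = √0.000049554 = 0.007039.
Test statistic (full precision, shown to 4 dp): z = (278/2131 − 0.12)/SE₀ ≈ 1.4852.
From the standard normal, P(Z ≤ z) = 0.931.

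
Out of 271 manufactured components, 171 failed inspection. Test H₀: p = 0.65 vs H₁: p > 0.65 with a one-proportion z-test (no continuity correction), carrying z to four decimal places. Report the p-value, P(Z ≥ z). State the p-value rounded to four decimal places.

Sample proportion p̂ = 171/271 = 0.63100.
SE₀ = √(0.65·0.35/271) = 0.028974.
z = (p̂ − p₀)/SE = (171/271 − 0.65)/0.028974 ≈ -0.6559.
p-value = P(Z ≥ z) with z = -0.6559 → 0.7441.

p-value = 0.7441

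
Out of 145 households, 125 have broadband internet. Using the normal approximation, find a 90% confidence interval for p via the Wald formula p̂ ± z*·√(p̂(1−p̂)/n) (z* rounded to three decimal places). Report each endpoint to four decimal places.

Sample proportion p̂ = 125/145 = 0.86207.
Standard error of p̂: √(0.118906/145) = √0.000820042 = 0.028636.
z* = 1.645 at the 90% level.
Margin of error: 1.645 × 0.028636 = 0.04711.
So the interval runs from 0.8150 to 0.9092.

(0.8150, 0.9092)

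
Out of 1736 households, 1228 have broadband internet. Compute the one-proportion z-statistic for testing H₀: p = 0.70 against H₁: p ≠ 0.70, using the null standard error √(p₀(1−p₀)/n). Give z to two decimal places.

z = 0.67

p̂ = 1228/1736 = 0.70737.
Under H₀, SE = √(p₀(1−p₀)/n) = √(0.70·0.30/1736) = √0.000120968 = 0.010999.
Test statistic: z = 0.00737/0.010999 = 0.67.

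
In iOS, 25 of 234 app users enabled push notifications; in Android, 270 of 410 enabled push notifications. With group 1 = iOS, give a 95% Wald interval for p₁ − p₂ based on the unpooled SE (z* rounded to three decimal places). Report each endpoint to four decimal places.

(-0.6123, -0.4911)

p̂₁ = 0.10684, p̂₂ = 0.65854, so the observed difference is -0.55170.
SE = √(0.000407792 + 0.000548454) = √0.000956246 = 0.030923.
z* = 1.960 at the 95% level. Margin = 1.960·0.030923 = 0.06061.
Interval: -0.55170 ± 0.06061 → (-0.6123, -0.4911).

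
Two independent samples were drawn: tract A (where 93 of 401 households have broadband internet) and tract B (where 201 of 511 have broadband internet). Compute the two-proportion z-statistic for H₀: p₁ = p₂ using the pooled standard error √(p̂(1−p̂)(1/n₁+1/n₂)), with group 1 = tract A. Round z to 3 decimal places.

z = -5.177

p̂₁ = 93/401 = 0.23192, p̂₂ = 201/511 = 0.39335.
Pooled p̂ = (93+201)/(401+511) = 294/912 = 0.32237.
Pooled SE = √[0.2184470·0.00445071] ≈ 0.031181.
z = -0.16143/0.031181 = -5.177.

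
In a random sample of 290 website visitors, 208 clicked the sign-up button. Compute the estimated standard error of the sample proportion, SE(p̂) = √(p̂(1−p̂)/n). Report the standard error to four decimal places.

SE = 0.0264

With x = 208 successes in n = 290, p̂ = 0.71724.
p̂(1−p̂) = 0.71724·0.28276 = 0.202807.
SE = √(0.202807/290) = 0.0264.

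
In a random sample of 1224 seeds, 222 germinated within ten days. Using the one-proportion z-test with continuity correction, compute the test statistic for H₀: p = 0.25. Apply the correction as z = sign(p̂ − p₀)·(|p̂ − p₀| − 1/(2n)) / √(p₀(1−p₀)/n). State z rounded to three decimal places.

z = -5.512

p̂ = 222/1224 = 0.18137. p̂ − p₀ = -0.068627.
1/(2n) = 0.000408.
Corrected numerator: |-0.068627| − 0.000408 = 0.068219.
Null standard error: √(0.25·0.75/1224) = √0.000153186 = 0.012377.
z = (−)0.068219/0.012377 = -5.512.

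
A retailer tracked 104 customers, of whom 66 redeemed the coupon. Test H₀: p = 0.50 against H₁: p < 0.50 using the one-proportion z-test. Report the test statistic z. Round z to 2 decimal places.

z = 2.75

The sample proportion is 66/104 = 0.63462.
Null standard error: √(0.50·0.50/104) = √0.002403846 = 0.049029.
Test statistic: z = 0.13462/0.049029 = 2.75.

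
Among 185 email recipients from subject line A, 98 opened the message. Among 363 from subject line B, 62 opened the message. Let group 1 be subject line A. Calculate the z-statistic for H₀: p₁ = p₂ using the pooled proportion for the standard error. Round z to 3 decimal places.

z = 8.739

Sample proportions: p̂₁ = 98/185 = 0.52973 and p̂₂ = 62/363 = 0.17080.
Pooling: p̂ = 160/548 = 0.29197.
Pooled SE = √[0.2067239·0.00816023] ≈ 0.041072.
z = (p̂₁ − p̂₂)/SE = (0.52973 − 0.17080)/0.041072 = 0.35893/0.041072 = 8.739.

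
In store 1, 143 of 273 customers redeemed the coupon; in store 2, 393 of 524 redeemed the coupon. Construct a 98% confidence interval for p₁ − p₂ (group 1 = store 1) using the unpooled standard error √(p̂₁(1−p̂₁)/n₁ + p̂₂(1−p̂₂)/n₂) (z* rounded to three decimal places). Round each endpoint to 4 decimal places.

p̂₁ = 0.52381, p̂₂ = 0.75000, so the observed difference is -0.22619.
Unpooled SE = √(p̂₁(1−p̂₁)/n₁ + p̂₂(1−p̂₂)/n₂) = √(0.000913674 + 0.000357824) = 0.035658.
For 98% confidence, z* = 2.326. Margin = 2.326·0.035658 = 0.08294.
So the interval runs from -0.3091 to -0.1432.

(-0.3091, -0.1432)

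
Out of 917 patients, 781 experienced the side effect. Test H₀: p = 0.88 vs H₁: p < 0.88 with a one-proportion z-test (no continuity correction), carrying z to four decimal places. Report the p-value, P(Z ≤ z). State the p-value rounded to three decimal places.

The sample proportion is 781/917 = 0.85169.
SE₀ = √(0.88·0.12/917) = 0.010731.
Test statistic (full precision, shown to 4 dp): z = (781/917 − 0.88)/SE₀ ≈ -2.6381.
From the standard normal, P(Z ≤ z) = 0.004.

p-value = 0.004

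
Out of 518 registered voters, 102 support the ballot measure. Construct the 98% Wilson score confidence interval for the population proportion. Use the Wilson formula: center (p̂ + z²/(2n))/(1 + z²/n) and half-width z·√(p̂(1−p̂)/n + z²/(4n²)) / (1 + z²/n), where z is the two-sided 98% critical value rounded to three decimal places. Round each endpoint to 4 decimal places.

Here p̂ = 102/518 = 0.19691 and z = 2.326 (z² = 5.410276).
1 + z²/n = 1.010445.
Center = (0.19691 + 0.005222)/1.010445 = 0.20004.
Radicand: p̂(1−p̂)/n + z²/(4n²) = 0.000305284 + 0.000005041 = 0.000310325.
Half-width = z·√(radicand)/denom = 2.326·0.017616/1.010445 = 0.04055.
Interval: 0.20004 ± 0.04055 → (0.1595, 0.2406).

(0.1595, 0.2406)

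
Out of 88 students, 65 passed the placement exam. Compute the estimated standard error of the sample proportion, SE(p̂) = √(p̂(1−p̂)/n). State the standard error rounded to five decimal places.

p̂ = 65/88 = 0.73864.
p̂(1−p̂) = 0.193051.
SE = √(0.193051/88) = 0.04684.

SE = 0.04684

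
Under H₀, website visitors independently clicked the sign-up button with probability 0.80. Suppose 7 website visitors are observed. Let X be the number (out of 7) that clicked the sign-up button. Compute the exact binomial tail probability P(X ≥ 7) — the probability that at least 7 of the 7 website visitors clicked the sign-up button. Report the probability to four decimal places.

P = 0.2097

X ~ Binomial(n=7, p=0.80).
P(X ≥ 7) = C(7,7)·0.80^7·0.20^0.
= 0.209715 = 0.2097.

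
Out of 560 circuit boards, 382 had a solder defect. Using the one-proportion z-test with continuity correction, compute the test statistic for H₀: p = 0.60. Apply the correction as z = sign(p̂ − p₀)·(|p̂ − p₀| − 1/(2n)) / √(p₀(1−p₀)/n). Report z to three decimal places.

With x = 382 successes in n = 560, p̂ = 0.68214. p̂ − p₀ = 0.082143.
Continuity correction 1/(2n) = 1/1120 = 0.000893.
Corrected numerator: |0.082143| − 0.000893 = 0.081250.
SE₀ = √(0.60·0.40/560) = 0.020702.
z = (+)0.081250/0.020702 = 3.925.

z = 3.925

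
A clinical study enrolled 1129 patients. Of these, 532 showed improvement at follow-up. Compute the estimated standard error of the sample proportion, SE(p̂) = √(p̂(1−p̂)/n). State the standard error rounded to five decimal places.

With x = 532 successes in n = 1129, p̂ = 0.47121.
p̂(1−p̂) = 0.47121·0.52879 = 0.249171.
Dividing by n and taking the root: √0.000220701 = 0.01486.

SE = 0.01486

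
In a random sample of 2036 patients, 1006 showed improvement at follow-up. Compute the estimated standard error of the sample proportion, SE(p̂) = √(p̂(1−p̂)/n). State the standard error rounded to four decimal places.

p̂ = 1006/2036 = 0.49411.
p̂(1−p̂) = 0.249965.
SE = √(0.249965/2036) = 0.0111.

SE = 0.0111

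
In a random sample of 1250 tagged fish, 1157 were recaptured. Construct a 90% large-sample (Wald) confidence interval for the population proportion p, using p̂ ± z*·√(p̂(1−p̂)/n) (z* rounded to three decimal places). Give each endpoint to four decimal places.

(0.9134, 0.9378)

Sample proportion p̂ = 1157/1250 = 0.92560.
Standard error of p̂: √(0.068865/1250) = √0.000055092 = 0.007422.
The 90% critical value is z* = 1.645.
Margin = 1.645·0.007422 = 0.01221.
CI: 0.92560 ± 0.01221 = (0.9134, 0.9378).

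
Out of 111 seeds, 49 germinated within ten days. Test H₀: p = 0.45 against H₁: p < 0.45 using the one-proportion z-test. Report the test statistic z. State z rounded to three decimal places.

With x = 49 successes in n = 111, p̂ = 0.44144.
SE₀ = √(0.45·0.55/111) = 0.047220.
z = (0.44144 − 0.45)/0.047220 = -0.00856/0.047220 = -0.181.

z = -0.181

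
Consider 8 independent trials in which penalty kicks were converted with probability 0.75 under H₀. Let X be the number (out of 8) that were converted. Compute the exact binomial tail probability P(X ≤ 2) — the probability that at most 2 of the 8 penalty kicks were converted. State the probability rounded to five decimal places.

X is binomial with n = 8 and p = 0.75.
P(X ≤ 2) = C(8,0)·0.75^0·0.25^8 + C(8,1)·0.75^1·0.25^7 + C(8,2)·0.75^2·0.25^6.
= 0.000015 + 0.000366 + 0.003845 = 0.00423.

P = 0.00423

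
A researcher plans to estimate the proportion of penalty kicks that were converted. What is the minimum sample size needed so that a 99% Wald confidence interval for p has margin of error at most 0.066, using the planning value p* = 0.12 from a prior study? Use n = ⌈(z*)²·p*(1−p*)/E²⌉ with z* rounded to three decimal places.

z* = 2.576 at the 99% level.
p*(1−p*) = 0.12·0.88 = 0.1056.
Required n before rounding: 6.635776 × 0.1056 / 0.066² = 160.867.
⌈160.867⌉ = 161.

n = 161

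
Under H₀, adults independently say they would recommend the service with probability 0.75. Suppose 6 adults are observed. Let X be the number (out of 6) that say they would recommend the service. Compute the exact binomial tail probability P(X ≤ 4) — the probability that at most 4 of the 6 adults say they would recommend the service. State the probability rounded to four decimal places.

P = 0.4661

X is binomial with n = 6 and p = 0.75.
P(X ≤ 4) = Σ_{j=0}^{4} C(6,j)·0.75^j·0.25^{6−j}.
= 0.000244 + 0.004395 + 0.032959 + 0.131836 + 0.296631 = 0.4661.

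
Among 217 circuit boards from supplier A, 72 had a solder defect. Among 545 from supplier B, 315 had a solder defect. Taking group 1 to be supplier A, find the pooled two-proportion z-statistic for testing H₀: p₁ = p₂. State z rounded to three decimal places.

z = -6.135

Sample proportions: p̂₁ = 72/217 = 0.33180 and p̂₂ = 315/545 = 0.57798.
Pooled p̂ = (72+315)/(217+545) = 387/762 = 0.50787.
SE = √[p̂(1−p̂)(1/n₁+1/n₂)] = √[0.50787·0.49213·(1/217+1/545)] ≈ 0.040130.
z = (p̂₁ − p̂₂)/SE = (0.33180 − 0.57798)/0.040130 = -0.24618/0.040130 = -6.135.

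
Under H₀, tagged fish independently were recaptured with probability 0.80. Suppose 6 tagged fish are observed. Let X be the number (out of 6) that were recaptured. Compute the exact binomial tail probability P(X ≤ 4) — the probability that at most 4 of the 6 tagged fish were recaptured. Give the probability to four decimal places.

P = 0.3446

X ~ Binomial(n=6, p=0.80).
P(X ≤ 4) = Σ_{j=0}^{4} C(6,j)·0.80^j·0.20^{6−j}.
= 0.000064 + 0.001536 + 0.015360 + 0.081920 + 0.245760 = 0.3446.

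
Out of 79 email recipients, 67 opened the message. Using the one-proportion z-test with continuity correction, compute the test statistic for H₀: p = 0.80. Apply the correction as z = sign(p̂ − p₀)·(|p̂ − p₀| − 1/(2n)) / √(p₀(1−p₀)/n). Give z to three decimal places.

With x = 67 successes in n = 79, p̂ = 0.84810. p̂ − p₀ = 0.048101.
1/(2n) = 0.006329.
Corrected numerator: |0.048101| − 0.006329 = 0.041772.
Under H₀, SE = √(p₀(1−p₀)/n) = √(0.80·0.20/79) = √0.002025316 = 0.045004.
z = (+)0.041772/0.045004 = 0.928.

z = 0.928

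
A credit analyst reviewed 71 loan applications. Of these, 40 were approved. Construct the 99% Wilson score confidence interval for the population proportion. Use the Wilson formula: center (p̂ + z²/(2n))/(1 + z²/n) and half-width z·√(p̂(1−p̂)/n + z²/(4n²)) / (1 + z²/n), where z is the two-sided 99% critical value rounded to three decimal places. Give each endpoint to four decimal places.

Here p̂ = 40/71 = 0.56338 and z = 2.576 (z² = 6.635776).
Denominator 1 + z²/n = 1 + 6.635776/71 = 1.093462.
Adjusted center: (0.56338 + z²/(2n))/1.093462 = 0.55796.
Radicand: p̂(1−p̂)/n + z²/(4n²) = 0.003464548 + 0.000329090 = 0.003793638.
Half-width = z·√(radicand)/denom = 2.576·0.061593/1.093462 = 0.14510.
Interval: 0.55796 ± 0.14510 → (0.4129, 0.7031).

(0.4129, 0.7031)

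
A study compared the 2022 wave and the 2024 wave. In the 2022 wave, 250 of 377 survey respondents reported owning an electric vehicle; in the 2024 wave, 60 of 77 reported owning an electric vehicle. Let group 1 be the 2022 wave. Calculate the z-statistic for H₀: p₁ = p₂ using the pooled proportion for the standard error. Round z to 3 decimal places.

Sample proportions: p̂₁ = 250/377 = 0.66313 and p̂₂ = 60/77 = 0.77922.
Pooling: p̂ = 310/454 = 0.68282.
Pooled SE = √[0.2165771·0.01563953] ≈ 0.058199.
z = -0.11609/0.058199 = -1.995.

z = -1.995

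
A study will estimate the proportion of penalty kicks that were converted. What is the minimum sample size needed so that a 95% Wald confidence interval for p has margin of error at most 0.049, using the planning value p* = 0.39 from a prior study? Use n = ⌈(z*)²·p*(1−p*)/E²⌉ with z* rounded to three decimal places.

For 95% confidence, z* = 1.960.
p*(1−p*) = 0.39·0.61 = 0.2379.
(z*)²·p*(1−p*)/E² = 3.841600·0.2379/0.002401 = 380.640.
Rounding up, n = 381.

n = 381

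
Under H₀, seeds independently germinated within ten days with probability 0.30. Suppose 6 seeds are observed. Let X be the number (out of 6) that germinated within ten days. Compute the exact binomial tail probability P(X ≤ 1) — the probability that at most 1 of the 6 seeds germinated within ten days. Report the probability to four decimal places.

P = 0.4202

X ~ Binomial(n=6, p=0.30).
P(X ≤ 1) = C(6,0)·0.30^0·0.70^6 + C(6,1)·0.30^1·0.70^5.
= 0.117649 + 0.302526 = 0.4202.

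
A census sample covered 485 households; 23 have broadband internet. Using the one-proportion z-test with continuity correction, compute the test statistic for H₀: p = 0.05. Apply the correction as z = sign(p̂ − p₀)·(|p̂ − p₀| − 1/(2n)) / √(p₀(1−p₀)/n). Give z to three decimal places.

With x = 23 successes in n = 485, p̂ = 0.04742. p̂ − p₀ = -0.002577.
1/(2n) = 0.001031.
Corrected numerator: |-0.002577| − 0.001031 = 0.001546.
SE₀ = √(0.05·0.95/485) = 0.009896.
z = −0.001546/0.009896 = -0.156.

z = -0.156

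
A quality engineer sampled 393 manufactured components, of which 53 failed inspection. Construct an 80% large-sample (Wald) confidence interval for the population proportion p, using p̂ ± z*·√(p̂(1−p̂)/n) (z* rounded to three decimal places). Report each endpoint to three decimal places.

(0.113, 0.157)

p̂ = 53/393 = 0.13486.
SE(p̂) = √(0.13486·0.86514/393) = 0.017230.
For 80% confidence, z* = 1.282.
Margin = 1.282·0.017230 = 0.02209.
So the interval runs from 0.113 to 0.157.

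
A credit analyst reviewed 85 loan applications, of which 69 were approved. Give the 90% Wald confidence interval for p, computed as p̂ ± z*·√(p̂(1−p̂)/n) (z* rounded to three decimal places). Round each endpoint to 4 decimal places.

Sample proportion p̂ = 69/85 = 0.81176.
SE = √(p̂(1−p̂)/n) = √(0.152803/85) = 0.042399.
The 90% critical value is z* = 1.645.
Margin of error: 1.645 × 0.042399 = 0.06975.
CI: 0.81176 ± 0.06975 = (0.7420, 0.8815).

(0.7420, 0.8815)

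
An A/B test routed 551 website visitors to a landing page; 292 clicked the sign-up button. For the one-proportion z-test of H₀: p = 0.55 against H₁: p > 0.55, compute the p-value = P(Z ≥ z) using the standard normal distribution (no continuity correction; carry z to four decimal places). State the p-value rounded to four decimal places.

p̂ = 292/551 = 0.52995.
SE₀ = √(0.55·0.45/551) = 0.021194.
z = (p̂ − p₀)/SE = (292/551 − 0.55)/0.021194 ≈ -0.9462.
From the standard normal, P(Z ≥ z) = 0.8280.

p-value = 0.8280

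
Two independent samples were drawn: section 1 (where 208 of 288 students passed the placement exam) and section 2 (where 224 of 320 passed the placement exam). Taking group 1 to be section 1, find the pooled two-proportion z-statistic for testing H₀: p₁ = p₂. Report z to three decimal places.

p̂₁ = 208/288 = 0.72222, p̂₂ = 224/320 = 0.70000.
Pooling: p̂ = 432/608 = 0.71053.
Pooled SE = √[0.2056787·0.00659722] ≈ 0.036836.
z = (p̂₁ − p̂₂)/SE = (0.72222 − 0.70000)/0.036836 = 0.02222/0.036836 = 0.603.

z = 0.603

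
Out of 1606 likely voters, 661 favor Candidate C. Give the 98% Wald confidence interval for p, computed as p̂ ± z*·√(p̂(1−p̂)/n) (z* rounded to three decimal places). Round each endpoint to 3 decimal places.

p̂ = 661/1606 = 0.41158.
SE(p̂) = √(0.41158·0.58842/1606) = 0.012280.
For 98% confidence, z* = 2.326.
Margin of error: 2.326 × 0.012280 = 0.02856.
So the interval runs from 0.383 to 0.440.

(0.383, 0.440)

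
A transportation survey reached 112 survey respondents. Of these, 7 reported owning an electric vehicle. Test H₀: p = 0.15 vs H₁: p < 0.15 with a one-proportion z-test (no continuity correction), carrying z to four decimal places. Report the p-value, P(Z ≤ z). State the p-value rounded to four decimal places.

p-value = 0.0048

p̂ = 7/112 = 0.06250.
SE₀ = √(0.15·0.85/112) = 0.033740.
Test statistic (full precision, shown to 4 dp): z = (7/112 − 0.15)/SE₀ ≈ -2.5934.
p-value = P(Z ≤ z) with z = -2.5934 → 0.0048.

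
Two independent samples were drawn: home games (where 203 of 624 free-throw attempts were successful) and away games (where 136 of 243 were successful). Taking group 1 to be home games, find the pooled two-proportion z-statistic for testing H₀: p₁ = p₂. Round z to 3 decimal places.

z = -6.351

p̂₁ = 203/624 = 0.32532, p̂₂ = 136/243 = 0.55967.
Pooled p̂ = (203+136)/(624+243) = 339/867 = 0.39100.
Pooled SE = √[0.2381198·0.00571779] ≈ 0.036899.
z = -0.23435/0.036899 = -6.351.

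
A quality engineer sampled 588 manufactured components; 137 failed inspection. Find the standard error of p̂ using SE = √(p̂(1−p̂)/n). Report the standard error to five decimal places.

SE = 0.01743

Sample proportion p̂ = 137/588 = 0.23299.
p̂(1−p̂) = 0.178706.
Dividing by n and taking the root: √0.000303922 = 0.01743.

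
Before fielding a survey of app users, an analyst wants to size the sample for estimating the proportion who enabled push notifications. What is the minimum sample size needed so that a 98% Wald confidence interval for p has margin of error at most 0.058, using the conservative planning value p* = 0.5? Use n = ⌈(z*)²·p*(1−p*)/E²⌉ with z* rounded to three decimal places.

z* = 2.326 at the 98% level.
p*(1−p*) = 0.2500.
(z*)²·p*(1−p*)/E² = 5.410276·0.2500/0.003364 = 402.072.
Rounding up, n = 403.

n = 403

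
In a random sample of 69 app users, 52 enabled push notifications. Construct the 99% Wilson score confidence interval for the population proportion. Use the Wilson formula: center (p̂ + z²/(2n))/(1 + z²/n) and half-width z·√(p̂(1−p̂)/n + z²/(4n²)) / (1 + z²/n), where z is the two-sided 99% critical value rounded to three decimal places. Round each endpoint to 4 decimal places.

p̂ = 52/69 = 0.75362; z = 2.576, so z² = 6.635776.
Denominator 1 + z²/n = 1 + 6.635776/69 = 1.096171.
Adjusted center: (0.75362 + z²/(2n))/1.096171 = 0.73137.
Radicand: p̂(1−p̂)/n + z²/(4n²) = 0.002690946 + 0.000348444 = 0.003039390.
Half-width = z·√(radicand)/denom = 2.576·0.055131/1.096171 = 0.12956.
CI: 0.73137 ± 0.12956 = (0.6018, 0.8609).

(0.6018, 0.8609)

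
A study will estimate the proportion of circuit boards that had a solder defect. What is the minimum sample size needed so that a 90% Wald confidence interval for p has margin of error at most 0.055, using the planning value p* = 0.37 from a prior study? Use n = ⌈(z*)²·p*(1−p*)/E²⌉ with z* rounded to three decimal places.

n = 209

z* = 1.645 at the 90% level.
p*(1−p*) = 0.2331.
(z*)²·p*(1−p*)/E² = 2.706025·0.2331/0.003025 = 208.520.
⌈208.520⌉ = 209.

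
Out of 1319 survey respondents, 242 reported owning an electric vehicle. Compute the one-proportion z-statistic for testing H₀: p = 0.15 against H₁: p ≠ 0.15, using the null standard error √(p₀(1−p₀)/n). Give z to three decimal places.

z = 3.404

Sample proportion p̂ = 242/1319 = 0.18347.
Under H₀, SE = √(p₀(1−p₀)/n) = √(0.15·0.85/1319) = √0.000096664 = 0.009832.
z = (p̂ − p₀)/SE = (0.18347 − 0.15)/0.009832 = 3.404.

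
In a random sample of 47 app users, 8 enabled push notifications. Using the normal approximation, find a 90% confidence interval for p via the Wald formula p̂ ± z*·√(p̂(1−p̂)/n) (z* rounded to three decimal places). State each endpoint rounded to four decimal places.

p̂ = 8/47 = 0.17021.
SE(p̂) = √(0.17021·0.82979/47) = 0.054819.
z* = 1.645 at the 90% level.
Margin = 1.645·0.054819 = 0.09018.
CI: 0.17021 ± 0.09018 = (0.0800, 0.2604).

(0.0800, 0.2604)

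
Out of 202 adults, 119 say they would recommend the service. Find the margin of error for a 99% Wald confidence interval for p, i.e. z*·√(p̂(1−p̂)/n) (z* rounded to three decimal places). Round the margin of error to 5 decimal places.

ME = 0.08917

With x = 119 successes in n = 202, p̂ = 0.58911.
Standard error of p̂: √(0.242060/202) = √0.001198315 = 0.034617.
For 99% confidence, z* = 2.576.
ME = 2.576·0.034617 = 0.08917.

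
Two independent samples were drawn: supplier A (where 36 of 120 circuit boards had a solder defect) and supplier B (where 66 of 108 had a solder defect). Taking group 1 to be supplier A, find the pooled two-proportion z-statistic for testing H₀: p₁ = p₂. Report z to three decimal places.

Sample proportions: p̂₁ = 36/120 = 0.30000 and p̂₂ = 66/108 = 0.61111.
Pooling: p̂ = 102/228 = 0.44737.
Pooled SE = √[0.2472299·0.01759259] ≈ 0.065950.
z = (p̂₁ − p̂₂)/SE = (0.30000 − 0.61111)/0.065950 = -0.31111/0.065950 = -4.717.

z = -4.717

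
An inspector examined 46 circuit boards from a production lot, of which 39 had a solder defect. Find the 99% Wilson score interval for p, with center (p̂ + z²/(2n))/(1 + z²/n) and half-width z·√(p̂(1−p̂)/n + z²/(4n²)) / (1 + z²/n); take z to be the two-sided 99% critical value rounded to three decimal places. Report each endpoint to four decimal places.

(0.6691, 0.9388)

Here p̂ = 39/46 = 0.84783 and z = 2.576 (z² = 6.635776).
1 + z²/n = 1.144256.
Center = (0.84783 + 0.072128)/1.144256 = 0.80398.
Radicand: p̂(1−p̂)/n + z²/(4n²) = 0.002804718 + 0.000784000 = 0.003588718.
Half-width = z·√(radicand)/denom = 2.576·0.059906/1.144256 = 0.13486.
CI: 0.80398 ± 0.13486 = (0.6691, 0.9388).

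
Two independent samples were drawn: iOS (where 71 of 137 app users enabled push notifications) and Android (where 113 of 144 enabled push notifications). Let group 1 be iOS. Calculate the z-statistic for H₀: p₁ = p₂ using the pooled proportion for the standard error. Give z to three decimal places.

Sample proportions: p̂₁ = 71/137 = 0.51825 and p̂₂ = 113/144 = 0.78472.
Pooled p̂ = (71+113)/(137+144) = 184/281 = 0.65480.
Pooled SE = √[0.2260356·0.01424371] ≈ 0.056741.
z = -0.26647/0.056741 = -4.696.

z = -4.696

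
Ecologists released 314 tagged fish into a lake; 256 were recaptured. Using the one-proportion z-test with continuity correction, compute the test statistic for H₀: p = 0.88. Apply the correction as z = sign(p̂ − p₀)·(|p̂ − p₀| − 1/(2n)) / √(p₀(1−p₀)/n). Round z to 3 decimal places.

z = -3.442

With x = 256 successes in n = 314, p̂ = 0.81529. p̂ − p₀ = -0.064713.
Continuity correction 1/(2n) = 1/628 = 0.001592.
Corrected numerator: |-0.064713| − 0.001592 = 0.063121.
SE₀ = √(0.88·0.12/314) = 0.018339.
z = −0.063121/0.018339 = -3.442.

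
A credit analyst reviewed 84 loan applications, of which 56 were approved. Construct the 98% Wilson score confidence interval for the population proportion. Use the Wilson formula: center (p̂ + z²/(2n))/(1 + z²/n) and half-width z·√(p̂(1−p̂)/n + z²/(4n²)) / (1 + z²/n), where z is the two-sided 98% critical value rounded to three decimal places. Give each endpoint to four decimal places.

p̂ = 56/84 = 0.66667; z = 2.326, so z² = 5.410276.
1 + z²/n = 1.064408.
Center = (0.66667 + 0.032204)/1.064408 = 0.65658.
Radicand: p̂(1−p̂)/n + z²/(4n²) = 0.002645503 + 0.000191691 = 0.002837194.
Half-width = 2.326·√0.002837194/1.064408 = 0.11640.
So the interval runs from 0.5402 to 0.7730.

(0.5402, 0.7730)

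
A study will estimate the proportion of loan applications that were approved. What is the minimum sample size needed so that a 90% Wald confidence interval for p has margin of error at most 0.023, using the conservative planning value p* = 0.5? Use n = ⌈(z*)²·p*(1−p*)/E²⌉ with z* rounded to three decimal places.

For 90% confidence, z* = 1.645.
p*(1−p*) = 0.2500.
Required n before rounding: 2.706025 × 0.2500 / 0.023² = 1278.840.
Rounding up, n = 1279.

n = 1279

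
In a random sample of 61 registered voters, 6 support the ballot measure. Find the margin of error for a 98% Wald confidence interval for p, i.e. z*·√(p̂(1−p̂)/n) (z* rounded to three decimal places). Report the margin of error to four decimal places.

The sample proportion is 6/61 = 0.09836.
Standard error of p̂: √(0.088686/61) = √0.001453866 = 0.038130.
For 98% confidence, z* = 2.326.
So ME = 0.0887.

ME = 0.0887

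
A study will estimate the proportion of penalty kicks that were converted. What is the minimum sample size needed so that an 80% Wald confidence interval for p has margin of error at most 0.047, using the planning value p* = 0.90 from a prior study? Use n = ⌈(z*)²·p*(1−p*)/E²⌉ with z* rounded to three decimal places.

n = 67

z* = 1.282 at the 80% level.
p*(1−p*) = 0.90·0.10 = 0.0900.
Required n before rounding: 1.643524 × 0.0900 / 0.047² = 66.961.
Rounding up, n = 67.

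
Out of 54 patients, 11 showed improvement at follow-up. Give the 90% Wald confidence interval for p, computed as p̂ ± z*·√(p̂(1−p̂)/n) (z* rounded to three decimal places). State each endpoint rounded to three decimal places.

(0.114, 0.294)

With x = 11 successes in n = 54, p̂ = 0.20370.
SE = √(p̂(1−p̂)/n) = √(0.162209/54) = 0.054807.
z* = 1.645 at the 90% level.
Margin = 1.645·0.054807 = 0.09016.
Interval: 0.20370 ± 0.09016 → (0.114, 0.294).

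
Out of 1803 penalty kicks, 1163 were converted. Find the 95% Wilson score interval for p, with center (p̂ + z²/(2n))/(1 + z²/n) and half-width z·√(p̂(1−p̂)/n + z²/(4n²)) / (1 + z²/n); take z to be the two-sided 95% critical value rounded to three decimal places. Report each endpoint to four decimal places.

(0.6227, 0.6668)

p̂ = 1163/1803 = 0.64504; z = 1.960, so z² = 3.841600.
Denominator 1 + z²/n = 1 + 3.841600/1803 = 1.002131.
Center = (0.64504 + 0.001065)/1.002131 = 0.64473.
Radicand: p̂(1−p̂)/n + z²/(4n²) = 0.000126991 + 0.000000295 = 0.000127286.
Half-width = z·√(radicand)/denom = 1.960·0.011282/1.002131 = 0.02207.
Interval: 0.64473 ± 0.02207 → (0.6227, 0.6668).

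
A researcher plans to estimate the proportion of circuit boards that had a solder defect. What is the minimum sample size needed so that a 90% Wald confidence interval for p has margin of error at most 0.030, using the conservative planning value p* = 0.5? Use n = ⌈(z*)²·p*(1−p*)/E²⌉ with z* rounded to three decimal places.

n = 752

z* = 1.645 at the 90% level.
p*(1−p*) = 0.2500.
Required n before rounding: 2.706025 × 0.2500 / 0.030² = 751.674.
⌈751.674⌉ = 752.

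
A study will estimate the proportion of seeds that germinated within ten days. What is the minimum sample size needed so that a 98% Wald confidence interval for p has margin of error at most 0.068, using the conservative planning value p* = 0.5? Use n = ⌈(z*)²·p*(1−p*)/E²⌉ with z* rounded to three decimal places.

n = 293

The 98% critical value is z* = 2.326.
p*(1−p*) = 0.50·0.50 = 0.2500.
(z*)²·p*(1−p*)/E² = 5.410276·0.2500/0.004624 = 292.511.
⌈292.511⌉ = 293.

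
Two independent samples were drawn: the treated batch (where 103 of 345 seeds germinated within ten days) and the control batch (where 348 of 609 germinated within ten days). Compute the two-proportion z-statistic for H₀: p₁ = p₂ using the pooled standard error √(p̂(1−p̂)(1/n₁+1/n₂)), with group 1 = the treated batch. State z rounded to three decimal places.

z = -8.111

Sample proportions: p̂₁ = 103/345 = 0.29855 and p̂₂ = 348/609 = 0.57143.
Pooled p̂ = (103+348)/(345+609) = 451/954 = 0.47275.
Pooled SE = √[0.2492572·0.00454059] ≈ 0.033642.
z = (p̂₁ − p̂₂)/SE = (0.29855 − 0.57143)/0.033642 = -0.27288/0.033642 = -8.111.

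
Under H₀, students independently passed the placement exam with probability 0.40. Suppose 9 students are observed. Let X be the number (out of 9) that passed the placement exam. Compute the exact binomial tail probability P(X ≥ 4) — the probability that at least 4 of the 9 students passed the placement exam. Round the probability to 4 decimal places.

X ~ Binomial(n=9, p=0.40).
P(X ≥ 4) = Σ_{j=4}^{9} C(9,j)·0.40^j·0.60^{9−j}.
= 0.250823 + 0.167215 + 0.074318 + 0.021234 + 0.003539 + 0.000262 = 0.5174.

P = 0.5174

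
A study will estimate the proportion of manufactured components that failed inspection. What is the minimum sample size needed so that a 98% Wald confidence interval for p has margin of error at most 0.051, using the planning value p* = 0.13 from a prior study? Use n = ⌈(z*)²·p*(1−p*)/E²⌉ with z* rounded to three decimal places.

For 98% confidence, z* = 2.326.
p*(1−p*) = 0.1131.
Required n before rounding: 5.410276 × 0.1131 / 0.051² = 235.257.
Rounding up, n = 236.

n = 236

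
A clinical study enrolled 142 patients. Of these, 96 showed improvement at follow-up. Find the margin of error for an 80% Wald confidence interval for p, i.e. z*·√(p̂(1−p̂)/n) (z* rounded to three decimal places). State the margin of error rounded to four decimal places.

The sample proportion is 96/142 = 0.67606.
SE(p̂) = √(0.67606·0.32394/142) = 0.039272.
For 80% confidence, z* = 1.282.
ME = 1.282·0.039272 = 0.0503.

ME = 0.0503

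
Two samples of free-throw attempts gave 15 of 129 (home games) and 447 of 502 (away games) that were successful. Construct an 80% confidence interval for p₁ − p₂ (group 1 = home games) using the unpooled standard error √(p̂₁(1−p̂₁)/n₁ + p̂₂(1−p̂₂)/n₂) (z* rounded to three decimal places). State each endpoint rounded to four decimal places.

(-0.8145, -0.7338)

p̂₁ = 0.11628, p̂₂ = 0.89044, so the observed difference is -0.77416.
Unpooled SE = √(p̂₁(1−p̂₁)/n₁ + p̂₂(1−p̂₂)/n₂) = √(0.000796576 + 0.000194339) = 0.031479.
The 80% critical value is z* = 1.282. Margin = 1.282·0.031479 = 0.04036.
Interval: -0.77416 ± 0.04036 → (-0.8145, -0.7338).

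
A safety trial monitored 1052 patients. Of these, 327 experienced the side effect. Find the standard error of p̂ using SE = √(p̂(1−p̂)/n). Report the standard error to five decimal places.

SE = 0.01427

The sample proportion is 327/1052 = 0.31084.
p̂(1−p̂) = 0.214218.
SE = √(0.214218/1052) = 0.01427.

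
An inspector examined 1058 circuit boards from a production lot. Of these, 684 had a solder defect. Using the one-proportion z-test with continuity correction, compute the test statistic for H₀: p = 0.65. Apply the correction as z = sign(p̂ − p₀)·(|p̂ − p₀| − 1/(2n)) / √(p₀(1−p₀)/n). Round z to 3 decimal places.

z = -0.206

p̂ = 684/1058 = 0.64650. p̂ − p₀ = -0.003497.
1/(2n) = 0.000473.
Corrected numerator: |-0.003497| − 0.000473 = 0.003024.
Under H₀, SE = √(p₀(1−p₀)/n) = √(0.65·0.35/1058) = √0.000215028 = 0.014664.
z = −0.003024/0.014664 = -0.206.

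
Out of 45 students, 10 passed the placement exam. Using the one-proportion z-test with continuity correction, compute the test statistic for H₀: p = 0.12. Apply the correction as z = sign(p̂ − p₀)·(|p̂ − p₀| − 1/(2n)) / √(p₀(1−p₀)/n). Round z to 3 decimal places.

The sample proportion is 10/45 = 0.22222. p̂ − p₀ = 0.102222.
1/(2n) = 0.011111.
Corrected numerator: |0.102222| − 0.011111 = 0.091111.
Null standard error: √(0.12·0.88/45) = √0.002346667 = 0.048442.
z = (+)0.091111/0.048442 = 1.881.

z = 1.881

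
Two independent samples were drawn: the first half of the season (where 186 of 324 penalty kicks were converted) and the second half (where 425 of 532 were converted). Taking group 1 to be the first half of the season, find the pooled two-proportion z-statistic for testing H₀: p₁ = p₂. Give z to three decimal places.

p̂₁ = 186/324 = 0.57407, p̂₂ = 425/532 = 0.79887.
Pooled p̂ = (186+425)/(324+532) = 611/856 = 0.71379.
Pooled SE = √[0.2042960·0.00496612] ≈ 0.031852.
z = (p̂₁ − p̂₂)/SE = (0.57407 − 0.79887)/0.031852 = -0.22480/0.031852 = -7.058.

z = -7.058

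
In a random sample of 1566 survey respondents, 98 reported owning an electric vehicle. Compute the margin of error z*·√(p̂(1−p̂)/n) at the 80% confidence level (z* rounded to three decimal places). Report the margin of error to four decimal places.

ME = 0.0078

Sample proportion p̂ = 98/1566 = 0.06258.
SE(p̂) = √(0.06258·0.93742/1566) = 0.006121.
z* = 1.282 at the 80% level.
Margin of error = z*·SE = 1.282 × 0.006121 = 0.0078.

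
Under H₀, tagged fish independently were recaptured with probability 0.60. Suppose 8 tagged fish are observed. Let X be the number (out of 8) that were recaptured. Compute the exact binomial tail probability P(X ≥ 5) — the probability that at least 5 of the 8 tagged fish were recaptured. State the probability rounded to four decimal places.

X is binomial with n = 8 and p = 0.60.
P(X ≥ 5) = C(8,5)·0.60^5·0.40^3 + C(8,6)·0.60^6·0.40^2 + C(8,7)·0.60^7·0.40^1 + C(8,8)·0.60^8·0.40^0.
= 0.278692 + 0.209019 + 0.089580 + 0.016796 = 0.5941.

P = 0.5941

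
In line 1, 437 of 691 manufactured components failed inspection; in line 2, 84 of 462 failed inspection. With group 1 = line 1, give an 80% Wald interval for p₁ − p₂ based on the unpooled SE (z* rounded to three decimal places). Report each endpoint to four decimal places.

(0.4177, 0.4835)

p̂₁ = 0.63242, p̂₂ = 0.18182, so the observed difference is 0.45060.
Unpooled SE = √(p̂₁(1−p̂₁)/n₁ + p̂₂(1−p̂₂)/n₂) = √(0.000336419 + 0.000321992) = 0.025660.
z* = 1.282 at the 80% level. Margin = 1.282·0.025660 = 0.03290.
So the interval runs from 0.4177 to 0.4835.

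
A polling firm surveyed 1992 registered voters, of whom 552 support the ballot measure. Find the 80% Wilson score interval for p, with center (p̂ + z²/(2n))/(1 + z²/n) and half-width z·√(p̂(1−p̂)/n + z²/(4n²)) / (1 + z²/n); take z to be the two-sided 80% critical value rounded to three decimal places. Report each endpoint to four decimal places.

(0.2644, 0.2901)

Here p̂ = 552/1992 = 0.27711 and z = 1.282 (z² = 1.643524).
Denominator 1 + z²/n = 1 + 1.643524/1992 = 1.000825.
Adjusted center: (0.27711 + z²/(2n))/1.000825 = 0.27729.
Radicand: p̂(1−p̂)/n + z²/(4n²) = 0.000100562 + 0.000000104 = 0.000100666.
Half-width = 1.282·√0.000100666/1.000825 = 0.01285.
So the interval runs from 0.2644 to 0.2901.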